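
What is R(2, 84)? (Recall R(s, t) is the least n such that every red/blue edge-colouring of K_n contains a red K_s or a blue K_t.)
R(2, 84) = 84

R(2, k) = k for all k ≥ 2: in a 2-colouring of K_k, either some edge is red (a red K_2) or all edges are blue (a blue K_k). And K_{83} coloured all-blue has no blue K_84, so R(2, 84) > 83. Hence R(2, 84) = 84.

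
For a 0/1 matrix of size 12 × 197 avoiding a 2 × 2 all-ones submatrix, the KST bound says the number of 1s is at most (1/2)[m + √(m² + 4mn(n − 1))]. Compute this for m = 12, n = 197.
z(12, 197; 2, 2) ≤ (1/2)[12 + √(12² + 4·12·197·196)] = (1/2)[12 + √1853520] = 686.7202

Kővári–Sós–Turán: let r_1, ..., r_12 be the row sums and z = Σ r_i the total number of 1s. Each pair of columns can share at most one row with both entries 1 (else a 2×2 all-ones block appears), so Σ_i C(r_i, 2) ≤ C(197, 2) = 19306. By convexity Σ_i C(r_i, 2) ≥ 12·C(z/12, 2) = z(z − 12)/(2·12), giving z² − 12z − 12·197·196 ≤ 0 and hence z ≤ (1/2)[12 + √(144 + 4·463344)] = (1/2)[12 + √1853520] ≈ (1/2)(12 + 1361.4404) = 686.7202.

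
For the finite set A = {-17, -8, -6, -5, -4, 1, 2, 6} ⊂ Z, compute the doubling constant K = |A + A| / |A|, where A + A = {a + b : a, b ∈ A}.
K = |A + A| / |A| = 28/8 = 7/2

Enumerate A + A = {a + b : a, b ∈ A}. With |A| = 8, there are |A|^2 = 64 ordered sum pairs; collecting distinct values, A + A = {-34, -25, -23, -22, -21, -16, -15, -14, -13, -12, -11, -10, -9, -8, -7, -6, -5, -4, -3, -2, 0, 1, 2, 3, 4, 7, 8, 12}, so |A + A| = 28. Thus K = 28/8 = 7/2. For comparison, the minimum possible |A + A| over all 8-element sets is 2·8 − 1 = 15 (so min K = 15/8), attained only by arithmetic progressions.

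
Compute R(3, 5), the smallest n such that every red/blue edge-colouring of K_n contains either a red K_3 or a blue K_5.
R(3, 5) = 14

Lower bound: an explicit 2-colouring of K_{13} (typically a Paley-type or other structured construction) avoids a red K_3 and a blue K_5, showing R(3, 5) > 13.
Upper bound: the Erdős–Szekeres recurrence R(r, t') ≤ R(r−1, t') + R(r, t'−1) yields R(3, 5) ≤ 14.
Hence R(3, 5) = 14.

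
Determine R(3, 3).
R(3, 3) = 6

Lower bound: the 5-cycle C_5 (with the remaining edges as the complement) gives a 2-colouring of K_5 with no monochromatic triangle, so R(3, 3) > 5.
Upper bound: in K_6, any vertex has 5 incident edges, so by pigeonhole ≥3 are the same colour (say red). If any pair of those red neighbours has a red edge between them, we get a red triangle; otherwise the three neighbours span a blue triangle. So every 2-colouring of K_6 has a monochromatic triangle.
Hence R(3, 3) = 6.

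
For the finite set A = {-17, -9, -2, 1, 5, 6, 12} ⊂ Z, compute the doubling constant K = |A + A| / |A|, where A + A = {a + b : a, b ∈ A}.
K = |A + A| / |A| = 24/7

Enumerate A + A = {a + b : a, b ∈ A}. With |A| = 7, there are |A|^2 = 49 ordered sum pairs; collecting distinct values, A + A = {-34, -26, -19, -18, -16, -12, -11, -8, -5, -4, -3, -1, 2, 3, 4, 6, 7, 10, 11, 12, 13, 17, 18, 24}, so |A + A| = 24. Thus K = 24/7. For comparison, the minimum possible |A + A| over all 7-element sets is 2·7 − 1 = 13 (so min K = 13/7), attained only by arithmetic progressions.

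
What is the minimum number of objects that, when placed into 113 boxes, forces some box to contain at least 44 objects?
n = (44 − 1)·113 + 1 = 4860

By the generalised pigeonhole principle, to guarantee some box contains ≥ r objects we need more than (r − 1) · k objects total. Threshold: n = (r − 1) · k + 1. With r = 44 and k = 113: n = 43 · 113 + 1 = 4859 + 1 = 4860. For n = 4859 = 43 · 113, we can put exactly 43 objects in every box, avoiding 44 in any single one — so 4860 is tight.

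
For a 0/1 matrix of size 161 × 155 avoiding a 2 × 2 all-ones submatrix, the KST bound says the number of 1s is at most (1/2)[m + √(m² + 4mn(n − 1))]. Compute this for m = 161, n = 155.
z(161, 155; 2, 2) ≤ (1/2)[161 + √(161² + 4·161·155·154)] = (1/2)[161 + √15398201] = 2042.5271

Kővári–Sós–Turán: let r_1, ..., r_161 be the row sums and z = Σ r_i the total number of 1s. Each pair of columns can share at most one row with both entries 1 (else a 2×2 all-ones block appears), so Σ_i C(r_i, 2) ≤ C(155, 2) = 11935. By convexity Σ_i C(r_i, 2) ≥ 161·C(z/161, 2) = z(z − 161)/(2·161), giving z² − 161z − 161·155·154 ≤ 0 and hence z ≤ (1/2)[161 + √(25921 + 4·3843070)] = (1/2)[161 + √15398201] ≈ (1/2)(161 + 3924.0542) = 2042.5271.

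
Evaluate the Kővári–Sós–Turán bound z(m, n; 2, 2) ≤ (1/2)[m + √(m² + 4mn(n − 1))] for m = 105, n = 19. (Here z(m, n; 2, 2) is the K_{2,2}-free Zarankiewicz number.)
z(105, 19; 2, 2) ≤ (1/2)[105 + √(105² + 4·105·19·18)] = (1/2)[105 + √154665] = 249.1374

Kővári–Sós–Turán: let r_1, ..., r_105 be the row sums and z = Σ r_i the total number of 1s. Each pair of columns can share at most one row with both entries 1 (else a 2×2 all-ones block appears), so Σ_i C(r_i, 2) ≤ C(19, 2) = 171. By convexity Σ_i C(r_i, 2) ≥ 105·C(z/105, 2) = z(z − 105)/(2·105), giving z² − 105z − 105·19·18 ≤ 0 and hence z ≤ (1/2)[105 + √(11025 + 4·35910)] = (1/2)[105 + √154665] ≈ (1/2)(105 + 393.2747) = 249.1374.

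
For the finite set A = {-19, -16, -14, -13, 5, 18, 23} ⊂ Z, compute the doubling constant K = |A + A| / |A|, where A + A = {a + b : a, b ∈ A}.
K = |A + A| / |A| = 25/7

Enumerate A + A = {a + b : a, b ∈ A}. With |A| = 7, there are |A|^2 = 49 ordered sum pairs; collecting distinct values, A + A = {-38, -35, -33, -32, -30, -29, -28, -27, -26, -14, -11, -9, -8, -1, 2, 4, 5, 7, 9, 10, 23, 28, 36, 41, 46}, so |A + A| = 25. Thus K = 25/7. For comparison, the minimum possible |A + A| over all 7-element sets is 2·7 − 1 = 13 (so min K = 13/7), attained only by arithmetic progressions.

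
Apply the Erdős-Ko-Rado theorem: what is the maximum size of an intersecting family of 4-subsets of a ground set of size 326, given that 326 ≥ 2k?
max |F| = C(325, 3) = 5668650

The Erdős-Ko-Rado theorem states: for n ≥ 2k, an intersecting family of k-subsets of an n-element set has size at most C(n − 1, k − 1), with equality for 'star' families {A ⊆ [n] : |A| = k, i ∈ A} (fix an element i). For n = 326, k = 4: C(325, 3) = 5668650.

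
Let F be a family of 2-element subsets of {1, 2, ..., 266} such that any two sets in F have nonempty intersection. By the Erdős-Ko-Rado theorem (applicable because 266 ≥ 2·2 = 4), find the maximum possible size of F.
max |F| = C(265, 1) = 265

The Erdős-Ko-Rado theorem states: for n ≥ 2k, an intersecting family of k-subsets of an n-element set has size at most C(n − 1, k − 1), with equality for 'star' families {A ⊆ [n] : |A| = k, i ∈ A} (fix an element i). For n = 266, k = 2: C(265, 1) = 265.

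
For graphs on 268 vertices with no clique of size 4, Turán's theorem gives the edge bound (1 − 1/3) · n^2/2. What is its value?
Turán density bound = (2/3) · 268^2/2 = 71824/3 ≈ 23941.3333

Turán's theorem: ex(n, K_{r+1}) is achieved by the complete r-partite Turán graph T(n, r) with parts as balanced as possible, and is at most (1 − 1/r) · n^2/2. For r = 3, n = 268: the density bound is (2/3) · 71824/2 = 71824/3 ≈ 23941.3333. The integer-valued extremum is e(T(268, 3)) = 23941, which is strictly less than the density bound 71824/3 since 3 ∤ 268 (the parts of T(268, 3) cannot all be equal).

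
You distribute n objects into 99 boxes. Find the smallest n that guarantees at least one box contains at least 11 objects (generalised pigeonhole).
n = (11 − 1)·99 + 1 = 991

By the generalised pigeonhole principle, to guarantee some box contains ≥ r objects we need more than (r − 1) · k objects total. Threshold: n = (r − 1) · k + 1. With r = 11 and k = 99: n = 10 · 99 + 1 = 990 + 1 = 991. For n = 990 = 10 · 99, we can put exactly 10 objects in every box, avoiding 11 in any single one — so 991 is tight.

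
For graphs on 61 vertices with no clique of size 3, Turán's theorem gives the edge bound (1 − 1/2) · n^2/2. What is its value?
Turán density bound = (1/2) · 61^2/2 = 3721/4 ≈ 930.25

Turán's theorem: ex(n, K_{r+1}) is achieved by the complete r-partite Turán graph T(n, r) with parts as balanced as possible, and is at most (1 − 1/r) · n^2/2. For r = 2, n = 61: the density bound is (1/2) · 3721/2 = 3721/4 ≈ 930.25. The integer-valued extremum is e(T(61, 2)) = 930, which is strictly less than the density bound 3721/4 since 2 ∤ 61 (the parts of T(61, 2) cannot all be equal).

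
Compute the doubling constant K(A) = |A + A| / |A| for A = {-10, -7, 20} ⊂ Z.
K = |A + A| / |A| = 6/3 = 2

Enumerate A + A = {a + b : a, b ∈ A}. With |A| = 3, there are |A|^2 = 9 ordered sum pairs; collecting distinct values, A + A = {-20, -17, -14, 10, 13, 40}, so |A + A| = 6. Thus K = 6/3 = 2. For comparison, the minimum possible |A + A| over all 3-element sets is 2·3 − 1 = 5 (so min K = 5/3), attained only by arithmetic progressions.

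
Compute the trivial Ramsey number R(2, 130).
R(2, 130) = 130

R(2, k) = k for all k ≥ 2: in a 2-colouring of K_k, either some edge is red (a red K_2) or all edges are blue (a blue K_k). And K_{129} coloured all-blue has no blue K_130, so R(2, 130) > 129. Hence R(2, 130) = 130.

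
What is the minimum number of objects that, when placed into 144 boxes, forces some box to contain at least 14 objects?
n = (14 − 1)·144 + 1 = 1873

By the generalised pigeonhole principle, to guarantee some box contains ≥ r objects we need more than (r − 1) · k objects total. Threshold: n = (r − 1) · k + 1. With r = 14 and k = 144: n = 13 · 144 + 1 = 1872 + 1 = 1873. For n = 1872 = 13 · 144, we can put exactly 13 objects in every box, avoiding 14 in any single one — so 1873 is tight.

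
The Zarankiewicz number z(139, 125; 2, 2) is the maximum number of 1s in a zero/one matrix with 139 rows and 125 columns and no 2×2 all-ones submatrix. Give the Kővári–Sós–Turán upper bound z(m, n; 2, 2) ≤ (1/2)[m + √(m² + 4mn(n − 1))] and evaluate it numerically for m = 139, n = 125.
z(139, 125; 2, 2) ≤ (1/2)[139 + √(139² + 4·139·125·124)] = (1/2)[139 + √8637321] = 1538.966

Kővári–Sós–Turán: let r_1, ..., r_139 be the row sums and z = Σ r_i the total number of 1s. Each pair of columns can share at most one row with both entries 1 (else a 2×2 all-ones block appears), so Σ_i C(r_i, 2) ≤ C(125, 2) = 7750. By convexity Σ_i C(r_i, 2) ≥ 139·C(z/139, 2) = z(z − 139)/(2·139), giving z² − 139z − 139·125·124 ≤ 0 and hence z ≤ (1/2)[139 + √(19321 + 4·2154500)] = (1/2)[139 + √8637321] ≈ (1/2)(139 + 2938.9319) = 1538.966.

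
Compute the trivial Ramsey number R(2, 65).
R(2, 65) = 65

R(2, k) = k for all k ≥ 2: in a 2-colouring of K_k, either some edge is red (a red K_2) or all edges are blue (a blue K_k). And K_{64} coloured all-blue has no blue K_65, so R(2, 65) > 64. Hence R(2, 65) = 65.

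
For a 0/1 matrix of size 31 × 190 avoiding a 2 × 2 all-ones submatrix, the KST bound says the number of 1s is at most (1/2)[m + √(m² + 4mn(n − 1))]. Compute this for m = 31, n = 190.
z(31, 190; 2, 2) ≤ (1/2)[31 + √(31² + 4·31·190·189)] = (1/2)[31 + √4453801] = 1070.7015

Kővári–Sós–Turán: let r_1, ..., r_31 be the row sums and z = Σ r_i the total number of 1s. Each pair of columns can share at most one row with both entries 1 (else a 2×2 all-ones block appears), so Σ_i C(r_i, 2) ≤ C(190, 2) = 17955. By convexity Σ_i C(r_i, 2) ≥ 31·C(z/31, 2) = z(z − 31)/(2·31), giving z² − 31z − 31·190·189 ≤ 0 and hence z ≤ (1/2)[31 + √(961 + 4·1113210)] = (1/2)[31 + √4453801] ≈ (1/2)(31 + 2110.403) = 1070.7015.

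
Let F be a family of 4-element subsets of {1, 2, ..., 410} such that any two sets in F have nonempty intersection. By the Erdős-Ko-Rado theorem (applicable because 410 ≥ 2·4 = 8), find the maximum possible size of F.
max |F| = C(409, 3) = 11319484

The Erdős-Ko-Rado theorem states: for n ≥ 2k, an intersecting family of k-subsets of an n-element set has size at most C(n − 1, k − 1), with equality for 'star' families {A ⊆ [n] : |A| = k, i ∈ A} (fix an element i). For n = 410, k = 4: C(409, 3) = 11319484.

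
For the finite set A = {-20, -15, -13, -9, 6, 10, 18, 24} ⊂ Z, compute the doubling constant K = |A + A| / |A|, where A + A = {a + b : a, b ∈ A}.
K = |A + A| / |A| = 34/8 = 17/4

Enumerate A + A = {a + b : a, b ∈ A}. With |A| = 8, there are |A|^2 = 64 ordered sum pairs; collecting distinct values, A + A = {-40, -35, -33, -30, -29, -28, -26, -24, -22, -18, -14, -10, -9, -7, -5, -3, -2, 1, 3, 4, 5, 9, 11, 12, 15, 16, 20, 24, 28, 30, 34, 36, 42, 48}, so |A + A| = 34. Thus K = 34/8 = 17/4. For comparison, the minimum possible |A + A| over all 8-element sets is 2·8 − 1 = 15 (so min K = 15/8), attained only by arithmetic progressions.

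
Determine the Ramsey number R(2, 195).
R(2, 195) = 195

R(2, k) = k for all k ≥ 2: in a 2-colouring of K_k, either some edge is red (a red K_2) or all edges are blue (a blue K_k). And K_{194} coloured all-blue has no blue K_195, so R(2, 195) > 194. Hence R(2, 195) = 195.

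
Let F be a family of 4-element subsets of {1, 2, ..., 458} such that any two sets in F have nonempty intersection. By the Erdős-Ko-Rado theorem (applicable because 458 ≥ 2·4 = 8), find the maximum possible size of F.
max |F| = C(457, 3) = 15803060

Erdős-Ko-Rado (1961): when n ≥ 2k, max |F| = C(n−1, k−1). The bound is attained by the star {A : i ∈ A} for any fixed i ∈ [n]. Here C(458−1, 4−1) = C(457, 3) = 15803060.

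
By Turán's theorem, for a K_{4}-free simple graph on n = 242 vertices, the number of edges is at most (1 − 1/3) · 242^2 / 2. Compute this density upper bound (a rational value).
Turán density bound = (2/3) · 242^2/2 = 58564/3 ≈ 19521.3333

Turán's theorem: ex(n, K_{r+1}) is achieved by the complete r-partite Turán graph T(n, r) with parts as balanced as possible, and is at most (1 − 1/r) · n^2/2. For r = 3, n = 242: the density bound is (2/3) · 58564/2 = 58564/3 ≈ 19521.3333. The integer-valued extremum is e(T(242, 3)) = 19521, which is strictly less than the density bound 58564/3 since 3 ∤ 242 (the parts of T(242, 3) cannot all be equal).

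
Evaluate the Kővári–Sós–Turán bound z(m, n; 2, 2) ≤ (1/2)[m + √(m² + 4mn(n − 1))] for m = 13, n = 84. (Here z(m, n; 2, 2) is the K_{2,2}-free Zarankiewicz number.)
z(13, 84; 2, 2) ≤ (1/2)[13 + √(13² + 4·13·84·83)] = (1/2)[13 + √362713] = 307.6283

Kővári–Sós–Turán: let r_1, ..., r_13 be the row sums and z = Σ r_i the total number of 1s. Each pair of columns can share at most one row with both entries 1 (else a 2×2 all-ones block appears), so Σ_i C(r_i, 2) ≤ C(84, 2) = 3486. By convexity Σ_i C(r_i, 2) ≥ 13·C(z/13, 2) = z(z − 13)/(2·13), giving z² − 13z − 13·84·83 ≤ 0 and hence z ≤ (1/2)[13 + √(169 + 4·90636)] = (1/2)[13 + √362713] ≈ (1/2)(13 + 602.2566) = 307.6283.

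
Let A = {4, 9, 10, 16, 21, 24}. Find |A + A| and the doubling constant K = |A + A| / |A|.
K = |A + A| / |A| = 19/6

Enumerate A + A = {a + b : a, b ∈ A}. With |A| = 6, there are |A|^2 = 36 ordered sum pairs; collecting distinct values, A + A = {8, 13, 14, 18, 19, 20, 25, 26, 28, 30, 31, 32, 33, 34, 37, 40, 42, 45, 48}, so |A + A| = 19. Thus K = 19/6. For comparison, the minimum possible |A + A| over all 6-element sets is 2·6 − 1 = 11 (so min K = 11/6), attained only by arithmetic progressions.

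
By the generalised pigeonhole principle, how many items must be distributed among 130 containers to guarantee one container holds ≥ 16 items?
n = (16 − 1)·130 + 1 = 1951

By the generalised pigeonhole principle, to guarantee some box contains ≥ r objects we need more than (r − 1) · k objects total. Threshold: n = (r − 1) · k + 1. With r = 16 and k = 130: n = 15 · 130 + 1 = 1950 + 1 = 1951. For n = 1950 = 15 · 130, we can put exactly 15 objects in every box, avoiding 16 in any single one — so 1951 is tight.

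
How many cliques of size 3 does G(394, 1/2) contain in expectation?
E[# K_3] = C(394, 3) · (1/2)^C(3, 2) = 10116344 / 2^3 = 1264543

For each 3-subset S of vertices (there are C(394, 3) = 10116344 such S), let X_S = 1 if S induces a K_3 (all C(3, 2) = 3 edges present). Then P(X_S = 1) = (1/2)^3 = 1/8. By linearity of expectation, E[# K_3] = C(394, 3) · (1/2)^3 = 10116344 / 8 = 1264543.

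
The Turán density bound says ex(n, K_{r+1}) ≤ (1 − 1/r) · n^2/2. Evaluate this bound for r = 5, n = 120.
Turán density bound = (4/5) · 120^2/2 = 5760

Turán's theorem: ex(n, K_{r+1}) is achieved by the complete r-partite Turán graph T(n, r) with parts as balanced as possible, and is at most (1 − 1/r) · n^2/2. For r = 5, n = 120: the density bound is (4/5) · 14400/2 = 5760. Since 5 ∣ 120, the Turán graph T(120, 5) has parts of equal size 24, and its edge count e(T(120, 5)) = 5760 attains the density bound exactly.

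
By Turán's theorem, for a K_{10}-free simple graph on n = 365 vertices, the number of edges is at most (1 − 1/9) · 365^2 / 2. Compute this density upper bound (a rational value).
Turán density bound = (8/9) · 365^2/2 = 532900/9 ≈ 59211.1111

Turán's theorem: ex(n, K_{r+1}) is achieved by the complete r-partite Turán graph T(n, r) with parts as balanced as possible, and is at most (1 − 1/r) · n^2/2. For r = 9, n = 365: the density bound is (8/9) · 133225/2 = 532900/9 ≈ 59211.1111. The integer-valued extremum is e(T(365, 9)) = 59210, which is strictly less than the density bound 532900/9 since 9 ∤ 365 (the parts of T(365, 9) cannot all be equal).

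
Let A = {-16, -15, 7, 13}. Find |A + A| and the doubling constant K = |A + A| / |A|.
K = |A + A| / |A| = 10/4 = 5/2

Enumerate A + A = {a + b : a, b ∈ A}. With |A| = 4, there are |A|^2 = 16 ordered sum pairs; collecting distinct values, A + A = {-32, -31, -30, -9, -8, -3, -2, 14, 20, 26}, so |A + A| = 10. Thus K = 10/4 = 5/2. For comparison, the minimum possible |A + A| over all 4-element sets is 2·4 − 1 = 7 (so min K = 7/4), attained only by arithmetic progressions.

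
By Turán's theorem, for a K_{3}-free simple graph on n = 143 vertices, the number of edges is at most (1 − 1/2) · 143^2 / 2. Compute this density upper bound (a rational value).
Turán density bound = (1/2) · 143^2/2 = 20449/4 ≈ 5112.25

Turán's theorem: ex(n, K_{r+1}) is achieved by the complete r-partite Turán graph T(n, r) with parts as balanced as possible, and is at most (1 − 1/r) · n^2/2. For r = 2, n = 143: the density bound is (1/2) · 20449/2 = 20449/4 ≈ 5112.25. The integer-valued extremum is e(T(143, 2)) = 5112, which is strictly less than the density bound 20449/4 since 2 ∤ 143 (the parts of T(143, 2) cannot all be equal).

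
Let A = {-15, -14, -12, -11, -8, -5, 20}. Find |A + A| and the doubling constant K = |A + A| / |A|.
K = |A + A| / |A| = 22/7

Enumerate A + A = {a + b : a, b ∈ A}. With |A| = 7, there are |A|^2 = 49 ordered sum pairs; collecting distinct values, A + A = {-30, -29, -28, -27, -26, -25, -24, -23, -22, -20, -19, -17, -16, -13, -10, 5, 6, 8, 9, 12, 15, 40}, so |A + A| = 22. Thus K = 22/7. For comparison, the minimum possible |A + A| over all 7-element sets is 2·7 − 1 = 13 (so min K = 13/7), attained only by arithmetic progressions.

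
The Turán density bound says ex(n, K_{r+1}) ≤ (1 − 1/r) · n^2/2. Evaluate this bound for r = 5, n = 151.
Turán density bound = (4/5) · 151^2/2 = 45602/5 ≈ 9120.4

Turán's theorem: ex(n, K_{r+1}) is achieved by the complete r-partite Turán graph T(n, r) with parts as balanced as possible, and is at most (1 − 1/r) · n^2/2. For r = 5, n = 151: the density bound is (4/5) · 22801/2 = 45602/5 ≈ 9120.4. The integer-valued extremum is e(T(151, 5)) = 9120, which is strictly less than the density bound 45602/5 since 5 ∤ 151 (the parts of T(151, 5) cannot all be equal).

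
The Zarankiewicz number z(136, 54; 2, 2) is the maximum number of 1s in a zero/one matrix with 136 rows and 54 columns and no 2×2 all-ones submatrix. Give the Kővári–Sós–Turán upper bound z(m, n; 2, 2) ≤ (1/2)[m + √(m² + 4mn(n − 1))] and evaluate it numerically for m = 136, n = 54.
z(136, 54; 2, 2) ≤ (1/2)[136 + √(136² + 4·136·54·53)] = (1/2)[136 + √1575424] = 695.5795

Kővári–Sós–Turán: let r_1, ..., r_136 be the row sums and z = Σ r_i the total number of 1s. Each pair of columns can share at most one row with both entries 1 (else a 2×2 all-ones block appears), so Σ_i C(r_i, 2) ≤ C(54, 2) = 1431. By convexity Σ_i C(r_i, 2) ≥ 136·C(z/136, 2) = z(z − 136)/(2·136), giving z² − 136z − 136·54·53 ≤ 0 and hence z ≤ (1/2)[136 + √(18496 + 4·389232)] = (1/2)[136 + √1575424] ≈ (1/2)(136 + 1255.159) = 695.5795.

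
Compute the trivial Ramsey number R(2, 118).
R(2, 118) = 118

R(2, k) = k for all k ≥ 2: in a 2-colouring of K_k, either some edge is red (a red K_2) or all edges are blue (a blue K_k). And K_{117} coloured all-blue has no blue K_118, so R(2, 118) > 117. Hence R(2, 118) = 118.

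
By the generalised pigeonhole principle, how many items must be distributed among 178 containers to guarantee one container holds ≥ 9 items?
n = (9 − 1)·178 + 1 = 1425

By the generalised pigeonhole principle, to guarantee some box contains ≥ r objects we need more than (r − 1) · k objects total. Threshold: n = (r − 1) · k + 1. With r = 9 and k = 178: n = 8 · 178 + 1 = 1424 + 1 = 1425. For n = 1424 = 8 · 178, we can put exactly 8 objects in every box, avoiding 9 in any single one — so 1425 is tight.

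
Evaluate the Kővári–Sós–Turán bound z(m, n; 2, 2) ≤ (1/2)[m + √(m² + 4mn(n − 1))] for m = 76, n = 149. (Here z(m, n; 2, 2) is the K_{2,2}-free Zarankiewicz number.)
z(76, 149; 2, 2) ≤ (1/2)[76 + √(76² + 4·76·149·148)] = (1/2)[76 + √6709584] = 1333.1432

Kővári–Sós–Turán: let r_1, ..., r_76 be the row sums and z = Σ r_i the total number of 1s. Each pair of columns can share at most one row with both entries 1 (else a 2×2 all-ones block appears), so Σ_i C(r_i, 2) ≤ C(149, 2) = 11026. By convexity Σ_i C(r_i, 2) ≥ 76·C(z/76, 2) = z(z − 76)/(2·76), giving z² − 76z − 76·149·148 ≤ 0 and hence z ≤ (1/2)[76 + √(5776 + 4·1675952)] = (1/2)[76 + √6709584] ≈ (1/2)(76 + 2590.2865) = 1333.1432.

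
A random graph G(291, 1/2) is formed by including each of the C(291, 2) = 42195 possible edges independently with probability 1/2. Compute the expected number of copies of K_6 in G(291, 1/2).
E[# K_6] = C(291, 6) · (1/2)^C(6, 2) = 800749637688 / 2^15 = 100093704711/4096 ≈ 24436939.626709

For each 6-subset S of vertices (there are C(291, 6) = 800749637688 such S), let X_S = 1 if S induces a K_6 (all C(6, 2) = 15 edges present). Then P(X_S = 1) = (1/2)^15 = 1/32768. By linearity of expectation, E[# K_6] = C(291, 6) · (1/2)^15 = 800749637688 / 32768 = 100093704711/4096 ≈ 24436939.626709.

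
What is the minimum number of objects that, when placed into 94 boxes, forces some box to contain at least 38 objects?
n = (38 − 1)·94 + 1 = 3479

By the generalised pigeonhole principle, to guarantee some box contains ≥ r objects we need more than (r − 1) · k objects total. Threshold: n = (r − 1) · k + 1. With r = 38 and k = 94: n = 37 · 94 + 1 = 3478 + 1 = 3479. For n = 3478 = 37 · 94, we can put exactly 37 objects in every box, avoiding 38 in any single one — so 3479 is tight.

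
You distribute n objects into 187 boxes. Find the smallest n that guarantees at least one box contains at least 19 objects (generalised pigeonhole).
n = (19 − 1)·187 + 1 = 3367

By the generalised pigeonhole principle, to guarantee some box contains ≥ r objects we need more than (r − 1) · k objects total. Threshold: n = (r − 1) · k + 1. With r = 19 and k = 187: n = 18 · 187 + 1 = 3366 + 1 = 3367. For n = 3366 = 18 · 187, we can put exactly 18 objects in every box, avoiding 19 in any single one — so 3367 is tight.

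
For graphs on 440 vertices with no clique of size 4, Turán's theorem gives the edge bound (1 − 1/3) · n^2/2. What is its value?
Turán density bound = (2/3) · 440^2/2 = 193600/3 ≈ 64533.3333

Turán's theorem: ex(n, K_{r+1}) is achieved by the complete r-partite Turán graph T(n, r) with parts as balanced as possible, and is at most (1 − 1/r) · n^2/2. For r = 3, n = 440: the density bound is (2/3) · 193600/2 = 193600/3 ≈ 64533.3333. The integer-valued extremum is e(T(440, 3)) = 64533, which is strictly less than the density bound 193600/3 since 3 ∤ 440 (the parts of T(440, 3) cannot all be equal).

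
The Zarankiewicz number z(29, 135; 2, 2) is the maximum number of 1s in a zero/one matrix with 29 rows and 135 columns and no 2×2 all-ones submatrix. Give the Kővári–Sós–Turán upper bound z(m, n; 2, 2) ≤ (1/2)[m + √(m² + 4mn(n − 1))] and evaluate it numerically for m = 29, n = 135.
z(29, 135; 2, 2) ≤ (1/2)[29 + √(29² + 4·29·135·134)] = (1/2)[29 + √2099281] = 738.9448

Kővári–Sós–Turán: let r_1, ..., r_29 be the row sums and z = Σ r_i the total number of 1s. Each pair of columns can share at most one row with both entries 1 (else a 2×2 all-ones block appears), so Σ_i C(r_i, 2) ≤ C(135, 2) = 9045. By convexity Σ_i C(r_i, 2) ≥ 29·C(z/29, 2) = z(z − 29)/(2·29), giving z² − 29z − 29·135·134 ≤ 0 and hence z ≤ (1/2)[29 + √(841 + 4·524610)] = (1/2)[29 + √2099281] ≈ (1/2)(29 + 1448.8896) = 738.9448.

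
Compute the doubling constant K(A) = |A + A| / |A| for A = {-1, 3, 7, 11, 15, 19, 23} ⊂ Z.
K = |A + A| / |A| = 13/7

Enumerate A + A = {a + b : a, b ∈ A}. With |A| = 7, there are |A|^2 = 49 ordered sum pairs; collecting distinct values, A + A = {-2, 2, 6, 10, 14, 18, 22, 26, 30, 34, 38, 42, 46}, so |A + A| = 13. Thus K = 13/7. Here |A + A| = 2|A| − 1 = 13, the minimum possible — so K = 13/7 is minimal, which holds iff A is an arithmetic progression.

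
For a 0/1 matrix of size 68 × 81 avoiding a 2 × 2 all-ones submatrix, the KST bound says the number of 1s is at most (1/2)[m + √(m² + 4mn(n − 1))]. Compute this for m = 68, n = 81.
z(68, 81; 2, 2) ≤ (1/2)[68 + √(68² + 4·68·81·80)] = (1/2)[68 + √1767184] = 698.6774

Kővári–Sós–Turán: let r_1, ..., r_68 be the row sums and z = Σ r_i the total number of 1s. Each pair of columns can share at most one row with both entries 1 (else a 2×2 all-ones block appears), so Σ_i C(r_i, 2) ≤ C(81, 2) = 3240. By convexity Σ_i C(r_i, 2) ≥ 68·C(z/68, 2) = z(z − 68)/(2·68), giving z² − 68z − 68·81·80 ≤ 0 and hence z ≤ (1/2)[68 + √(4624 + 4·440640)] = (1/2)[68 + √1767184] ≈ (1/2)(68 + 1329.3547) = 698.6774.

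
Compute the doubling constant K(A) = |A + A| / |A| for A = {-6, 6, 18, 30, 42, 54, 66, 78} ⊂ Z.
K = |A + A| / |A| = 15/8

Enumerate A + A = {a + b : a, b ∈ A}. With |A| = 8, there are |A|^2 = 64 ordered sum pairs; collecting distinct values, A + A = {-12, 0, 12, 24, 36, 48, 60, 72, 84, 96, 108, 120, 132, 144, 156}, so |A + A| = 15. Thus K = 15/8. Here |A + A| = 2|A| − 1 = 15, the minimum possible — so K = 15/8 is minimal, which holds iff A is an arithmetic progression.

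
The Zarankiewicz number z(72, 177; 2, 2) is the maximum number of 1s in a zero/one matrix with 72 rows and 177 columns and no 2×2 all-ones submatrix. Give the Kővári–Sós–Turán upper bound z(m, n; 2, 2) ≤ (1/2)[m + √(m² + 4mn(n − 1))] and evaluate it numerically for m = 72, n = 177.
z(72, 177; 2, 2) ≤ (1/2)[72 + √(72² + 4·72·177·176)] = (1/2)[72 + √8976960] = 1534.0788

Kővári–Sós–Turán: let r_1, ..., r_72 be the row sums and z = Σ r_i the total number of 1s. Each pair of columns can share at most one row with both entries 1 (else a 2×2 all-ones block appears), so Σ_i C(r_i, 2) ≤ C(177, 2) = 15576. By convexity Σ_i C(r_i, 2) ≥ 72·C(z/72, 2) = z(z − 72)/(2·72), giving z² − 72z − 72·177·176 ≤ 0 and hence z ≤ (1/2)[72 + √(5184 + 4·2242944)] = (1/2)[72 + √8976960] ≈ (1/2)(72 + 2996.1575) = 1534.0788.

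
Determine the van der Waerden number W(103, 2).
W(103, 2) = 103 + 1 = 104

A 2-term AP is any pair of integers, so a monochromatic 2-AP exists iff some colour is used at least twice. With 103 colours, the colouring i ↦ i on {1, ..., 103} uses each colour once, avoiding any monochromatic pair, so W(103, 2) > 103. For {1, ..., 104}, pigeonhole forces two integers of the same colour, which form a monochromatic 2-AP. Hence W(103, 2) = 104.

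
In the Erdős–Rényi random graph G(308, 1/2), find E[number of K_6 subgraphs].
E[# K_6] = C(308, 6) · (1/2)^C(6, 2) = 1129000342008 / 2^15 = 141125042751/4096 ≈ 34454356.140381

For each 6-subset S of vertices (there are C(308, 6) = 1129000342008 such S), let X_S = 1 if S induces a K_6 (all C(6, 2) = 15 edges present). Then P(X_S = 1) = (1/2)^15 = 1/32768. By linearity of expectation, E[# K_6] = C(308, 6) · (1/2)^15 = 1129000342008 / 32768 = 141125042751/4096 ≈ 34454356.140381.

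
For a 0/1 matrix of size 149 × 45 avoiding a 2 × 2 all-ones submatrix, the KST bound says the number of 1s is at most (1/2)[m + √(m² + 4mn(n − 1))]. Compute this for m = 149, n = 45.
z(149, 45; 2, 2) ≤ (1/2)[149 + √(149² + 4·149·45·44)] = (1/2)[149 + √1202281] = 622.7429

Kővári–Sós–Turán: let r_1, ..., r_149 be the row sums and z = Σ r_i the total number of 1s. Each pair of columns can share at most one row with both entries 1 (else a 2×2 all-ones block appears), so Σ_i C(r_i, 2) ≤ C(45, 2) = 990. By convexity Σ_i C(r_i, 2) ≥ 149·C(z/149, 2) = z(z − 149)/(2·149), giving z² − 149z − 149·45·44 ≤ 0 and hence z ≤ (1/2)[149 + √(22201 + 4·295020)] = (1/2)[149 + √1202281] ≈ (1/2)(149 + 1096.4858) = 622.7429.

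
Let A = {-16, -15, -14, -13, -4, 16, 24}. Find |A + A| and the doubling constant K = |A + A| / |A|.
K = |A + A| / |A| = 25/7

Enumerate A + A = {a + b : a, b ∈ A}. With |A| = 7, there are |A|^2 = 49 ordered sum pairs; collecting distinct values, A + A = {-32, -31, -30, -29, -28, -27, -26, -20, -19, -18, -17, -8, 0, 1, 2, 3, 8, 9, 10, 11, 12, 20, 32, 40, 48}, so |A + A| = 25. Thus K = 25/7. For comparison, the minimum possible |A + A| over all 7-element sets is 2·7 − 1 = 13 (so min K = 13/7), attained only by arithmetic progressions.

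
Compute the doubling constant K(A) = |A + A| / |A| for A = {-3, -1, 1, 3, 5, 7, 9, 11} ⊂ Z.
K = |A + A| / |A| = 15/8

Enumerate A + A = {a + b : a, b ∈ A}. With |A| = 8, there are |A|^2 = 64 ordered sum pairs; collecting distinct values, A + A = {-6, -4, -2, 0, 2, 4, 6, 8, 10, 12, 14, 16, 18, 20, 22}, so |A + A| = 15. Thus K = 15/8. Here |A + A| = 2|A| − 1 = 15, the minimum possible — so K = 15/8 is minimal, which holds iff A is an arithmetic progression.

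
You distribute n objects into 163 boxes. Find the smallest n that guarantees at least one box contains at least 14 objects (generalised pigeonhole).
n = (14 − 1)·163 + 1 = 2120

By the generalised pigeonhole principle, to guarantee some box contains ≥ r objects we need more than (r − 1) · k objects total. Threshold: n = (r − 1) · k + 1. With r = 14 and k = 163: n = 13 · 163 + 1 = 2119 + 1 = 2120. For n = 2119 = 13 · 163, we can put exactly 13 objects in every box, avoiding 14 in any single one — so 2120 is tight.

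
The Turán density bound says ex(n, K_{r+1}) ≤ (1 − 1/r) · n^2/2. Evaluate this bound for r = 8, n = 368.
Turán density bound = (7/8) · 368^2/2 = 59248

Turán's theorem: ex(n, K_{r+1}) is achieved by the complete r-partite Turán graph T(n, r) with parts as balanced as possible, and is at most (1 − 1/r) · n^2/2. For r = 8, n = 368: the density bound is (7/8) · 135424/2 = 59248. Since 8 ∣ 368, the Turán graph T(368, 8) has parts of equal size 46, and its edge count e(T(368, 8)) = 59248 attains the density bound exactly.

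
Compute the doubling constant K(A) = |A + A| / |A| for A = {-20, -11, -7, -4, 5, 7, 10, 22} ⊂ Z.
K = |A + A| / |A| = 33/8

Enumerate A + A = {a + b : a, b ∈ A}. With |A| = 8, there are |A|^2 = 64 ordered sum pairs; collecting distinct values, A + A = {-40, -31, -27, -24, -22, -18, -15, -14, -13, -11, -10, -8, -6, -4, -2, -1, 0, 1, 2, 3, 6, 10, 11, 12, 14, 15, 17, 18, 20, 27, 29, 32, 44}, so |A + A| = 33. Thus K = 33/8. For comparison, the minimum possible |A + A| over all 8-element sets is 2·8 − 1 = 15 (so min K = 15/8), attained only by arithmetic progressions.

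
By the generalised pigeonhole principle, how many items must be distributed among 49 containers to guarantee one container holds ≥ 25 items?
n = (25 − 1)·49 + 1 = 1177

By the generalised pigeonhole principle, to guarantee some box contains ≥ r objects we need more than (r − 1) · k objects total. Threshold: n = (r − 1) · k + 1. With r = 25 and k = 49: n = 24 · 49 + 1 = 1176 + 1 = 1177. For n = 1176 = 24 · 49, we can put exactly 24 objects in every box, avoiding 25 in any single one — so 1177 is tight.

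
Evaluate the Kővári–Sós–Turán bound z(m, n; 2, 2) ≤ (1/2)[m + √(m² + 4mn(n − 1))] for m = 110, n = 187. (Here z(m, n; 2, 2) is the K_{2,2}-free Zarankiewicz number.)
z(110, 187; 2, 2) ≤ (1/2)[110 + √(110² + 4·110·187·186)] = (1/2)[110 + √15316180] = 2011.7946

Kővári–Sós–Turán: let r_1, ..., r_110 be the row sums and z = Σ r_i the total number of 1s. Each pair of columns can share at most one row with both entries 1 (else a 2×2 all-ones block appears), so Σ_i C(r_i, 2) ≤ C(187, 2) = 17391. By convexity Σ_i C(r_i, 2) ≥ 110·C(z/110, 2) = z(z − 110)/(2·110), giving z² − 110z − 110·187·186 ≤ 0 and hence z ≤ (1/2)[110 + √(12100 + 4·3826020)] = (1/2)[110 + √15316180] ≈ (1/2)(110 + 3913.5891) = 2011.7946.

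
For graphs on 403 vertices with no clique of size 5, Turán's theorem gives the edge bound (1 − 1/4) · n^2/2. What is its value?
Turán density bound = (3/4) · 403^2/2 = 487227/8 ≈ 60903.375

Turán's theorem: ex(n, K_{r+1}) is achieved by the complete r-partite Turán graph T(n, r) with parts as balanced as possible, and is at most (1 − 1/r) · n^2/2. For r = 4, n = 403: the density bound is (3/4) · 162409/2 = 487227/8 ≈ 60903.375. The integer-valued extremum is e(T(403, 4)) = 60903, which is strictly less than the density bound 487227/8 since 4 ∤ 403 (the parts of T(403, 4) cannot all be equal).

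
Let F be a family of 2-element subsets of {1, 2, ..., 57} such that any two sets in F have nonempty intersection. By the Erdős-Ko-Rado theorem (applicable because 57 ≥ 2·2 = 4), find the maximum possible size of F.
max |F| = C(56, 1) = 56

Erdős-Ko-Rado (1961): when n ≥ 2k, max |F| = C(n−1, k−1). The bound is attained by the star {A : i ∈ A} for any fixed i ∈ [n]. Here C(57−1, 2−1) = C(56, 1) = 56.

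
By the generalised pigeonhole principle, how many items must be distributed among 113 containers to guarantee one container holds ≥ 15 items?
n = (15 − 1)·113 + 1 = 1583

By the generalised pigeonhole principle, to guarantee some box contains ≥ r objects we need more than (r − 1) · k objects total. Threshold: n = (r − 1) · k + 1. With r = 15 and k = 113: n = 14 · 113 + 1 = 1582 + 1 = 1583. For n = 1582 = 14 · 113, we can put exactly 14 objects in every box, avoiding 15 in any single one — so 1583 is tight.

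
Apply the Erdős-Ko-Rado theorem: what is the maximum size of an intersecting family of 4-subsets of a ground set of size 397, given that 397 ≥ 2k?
max |F| = C(396, 3) = 10271580

The Erdős-Ko-Rado theorem states: for n ≥ 2k, an intersecting family of k-subsets of an n-element set has size at most C(n − 1, k − 1), with equality for 'star' families {A ⊆ [n] : |A| = k, i ∈ A} (fix an element i). For n = 397, k = 4: C(396, 3) = 10271580.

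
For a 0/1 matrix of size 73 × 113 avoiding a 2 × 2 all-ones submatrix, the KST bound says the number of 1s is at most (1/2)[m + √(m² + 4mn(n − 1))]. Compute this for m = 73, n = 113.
z(73, 113; 2, 2) ≤ (1/2)[73 + √(73² + 4·73·113·112)] = (1/2)[73 + √3700881] = 998.3837

Kővári–Sós–Turán: let r_1, ..., r_73 be the row sums and z = Σ r_i the total number of 1s. Each pair of columns can share at most one row with both entries 1 (else a 2×2 all-ones block appears), so Σ_i C(r_i, 2) ≤ C(113, 2) = 6328. By convexity Σ_i C(r_i, 2) ≥ 73·C(z/73, 2) = z(z − 73)/(2·73), giving z² − 73z − 73·113·112 ≤ 0 and hence z ≤ (1/2)[73 + √(5329 + 4·923888)] = (1/2)[73 + √3700881] ≈ (1/2)(73 + 1923.7674) = 998.3837.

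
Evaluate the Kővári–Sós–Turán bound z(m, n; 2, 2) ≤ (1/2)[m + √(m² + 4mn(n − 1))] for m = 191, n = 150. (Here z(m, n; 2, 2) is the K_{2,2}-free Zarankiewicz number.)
z(191, 150; 2, 2) ≤ (1/2)[191 + √(191² + 4·191·150·149)] = (1/2)[191 + √17111881] = 2163.8255

Kővári–Sós–Turán: let r_1, ..., r_191 be the row sums and z = Σ r_i the total number of 1s. Each pair of columns can share at most one row with both entries 1 (else a 2×2 all-ones block appears), so Σ_i C(r_i, 2) ≤ C(150, 2) = 11175. By convexity Σ_i C(r_i, 2) ≥ 191·C(z/191, 2) = z(z − 191)/(2·191), giving z² − 191z − 191·150·149 ≤ 0 and hence z ≤ (1/2)[191 + √(36481 + 4·4268850)] = (1/2)[191 + √17111881] ≈ (1/2)(191 + 4136.6509) = 2163.8255.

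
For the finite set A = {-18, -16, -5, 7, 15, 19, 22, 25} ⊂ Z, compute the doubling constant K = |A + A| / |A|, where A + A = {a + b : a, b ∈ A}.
K = |A + A| / |A| = 34/8 = 17/4

Enumerate A + A = {a + b : a, b ∈ A}. With |A| = 8, there are |A|^2 = 64 ordered sum pairs; collecting distinct values, A + A = {-36, -34, -32, -23, -21, -11, -10, -9, -3, -1, 1, 2, 3, 4, 6, 7, 9, 10, 14, 17, 20, 22, 26, 29, 30, 32, 34, 37, 38, 40, 41, 44, 47, 50}, so |A + A| = 34. Thus K = 34/8 = 17/4. For comparison, the minimum possible |A + A| over all 8-element sets is 2·8 − 1 = 15 (so min K = 15/8), attained only by arithmetic progressions.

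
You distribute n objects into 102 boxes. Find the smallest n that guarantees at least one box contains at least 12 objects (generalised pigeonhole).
n = (12 − 1)·102 + 1 = 1123

By the generalised pigeonhole principle, to guarantee some box contains ≥ r objects we need more than (r − 1) · k objects total. Threshold: n = (r − 1) · k + 1. With r = 12 and k = 102: n = 11 · 102 + 1 = 1122 + 1 = 1123. For n = 1122 = 11 · 102, we can put exactly 11 objects in every box, avoiding 12 in any single one — so 1123 is tight.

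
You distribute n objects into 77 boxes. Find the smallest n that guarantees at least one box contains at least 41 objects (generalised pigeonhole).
n = (41 − 1)·77 + 1 = 3081

By the generalised pigeonhole principle, to guarantee some box contains ≥ r objects we need more than (r − 1) · k objects total. Threshold: n = (r − 1) · k + 1. With r = 41 and k = 77: n = 40 · 77 + 1 = 3080 + 1 = 3081. For n = 3080 = 40 · 77, we can put exactly 40 objects in every box, avoiding 41 in any single one — so 3081 is tight.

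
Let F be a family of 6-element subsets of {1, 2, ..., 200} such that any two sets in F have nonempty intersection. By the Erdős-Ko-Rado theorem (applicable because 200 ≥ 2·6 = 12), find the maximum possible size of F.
max |F| = C(199, 5) = 2472258789

Erdős-Ko-Rado (1961): when n ≥ 2k, max |F| = C(n−1, k−1). The bound is attained by the star {A : i ∈ A} for any fixed i ∈ [n]. Here C(200−1, 6−1) = C(199, 5) = 2472258789.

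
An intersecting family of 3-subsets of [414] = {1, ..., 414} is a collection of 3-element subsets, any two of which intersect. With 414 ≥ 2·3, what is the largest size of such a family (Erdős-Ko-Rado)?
max |F| = C(413, 2) = 85078

Erdős-Ko-Rado (1961): when n ≥ 2k, max |F| = C(n−1, k−1). The bound is attained by the star {A : i ∈ A} for any fixed i ∈ [n]. Here C(414−1, 3−1) = C(413, 2) = 85078.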